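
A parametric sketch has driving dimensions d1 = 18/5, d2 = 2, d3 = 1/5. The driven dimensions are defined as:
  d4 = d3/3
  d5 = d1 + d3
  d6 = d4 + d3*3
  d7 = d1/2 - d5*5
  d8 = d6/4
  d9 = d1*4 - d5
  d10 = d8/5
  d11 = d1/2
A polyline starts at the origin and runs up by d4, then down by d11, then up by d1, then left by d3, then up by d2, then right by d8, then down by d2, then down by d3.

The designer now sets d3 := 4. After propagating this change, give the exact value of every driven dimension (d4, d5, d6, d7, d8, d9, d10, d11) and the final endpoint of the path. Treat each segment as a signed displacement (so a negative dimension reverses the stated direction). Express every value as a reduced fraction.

d4 = 4/3
d5 = 38/5
d6 = 40/3
d7 = -181/5
d8 = 10/3
d9 = 34/5
d10 = 2/3
d11 = 9/5
endpoint = (-2/3, -13/15)

Apply edit: d3 := 4
  d4 = d3/3 = 4/3
  d5 = d1 + d3 = 38/5
  d6 = d4 + d3*3 = 40/3
  d7 = d1/2 - d5*5 = -181/5
  d8 = d6/4 = 10/3
  d9 = d1*4 - d5 = 34/5
  d10 = d8/5 = 2/3
  d11 = d1/2 = 9/5
Walk from origin (0, 0):
  seg 1: up by d4 = 4/3 → (0, 4/3)
  seg 2: down by d11 = 9/5 → (0, -7/15)
  seg 3: up by d1 = 18/5 → (0, 47/15)
  seg 4: left by d3 = 4 → (-4, 47/15)
  seg 5: up by d2 = 2 → (-4, 77/15)
  seg 6: right by d8 = 10/3 → (-2/3, 77/15)
  seg 7: down by d2 = 2 → (-2/3, 47/15)
  seg 8: down by d3 = 4 → (-2/3, -13/15)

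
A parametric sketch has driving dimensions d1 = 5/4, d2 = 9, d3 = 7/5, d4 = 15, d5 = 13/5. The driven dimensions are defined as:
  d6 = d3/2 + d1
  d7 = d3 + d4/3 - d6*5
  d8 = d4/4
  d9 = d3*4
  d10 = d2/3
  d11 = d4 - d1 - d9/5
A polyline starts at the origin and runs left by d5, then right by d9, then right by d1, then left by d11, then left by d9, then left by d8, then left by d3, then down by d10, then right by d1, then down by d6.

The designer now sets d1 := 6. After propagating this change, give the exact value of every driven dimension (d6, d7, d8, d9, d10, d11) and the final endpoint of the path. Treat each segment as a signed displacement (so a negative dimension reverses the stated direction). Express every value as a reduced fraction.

Apply edit: d1 := 6
  d6 = d3/2 + d1 = 67/10
  d7 = d3 + d4/3 - d6*5 = -271/10
  d8 = d4/4 = 15/4
  d9 = d3*4 = 28/5
  d10 = d2/3 = 3
  d11 = d4 - d1 - d9/5 = 197/25
Walk from origin (0, 0):
  seg 1: left by d5 = 13/5 → (-13/5, 0)
  seg 2: right by d9 = 28/5 → (3, 0)
  seg 3: right by d1 = 6 → (9, 0)
  seg 4: left by d11 = 197/25 → (28/25, 0)
  seg 5: left by d9 = 28/5 → (-112/25, 0)
  seg 6: left by d8 = 15/4 → (-823/100, 0)
  seg 7: left by d3 = 7/5 → (-963/100, 0)
  seg 8: down by d10 = 3 → (-963/100, -3)
  seg 9: right by d1 = 6 → (-363/100, -3)
  seg 10: down by d6 = 67/10 → (-363/100, -97/10)

d6 = 67/10
d7 = -271/10
d8 = 15/4
d9 = 28/5
d10 = 3
d11 = 197/25
endpoint = (-363/100, -97/10)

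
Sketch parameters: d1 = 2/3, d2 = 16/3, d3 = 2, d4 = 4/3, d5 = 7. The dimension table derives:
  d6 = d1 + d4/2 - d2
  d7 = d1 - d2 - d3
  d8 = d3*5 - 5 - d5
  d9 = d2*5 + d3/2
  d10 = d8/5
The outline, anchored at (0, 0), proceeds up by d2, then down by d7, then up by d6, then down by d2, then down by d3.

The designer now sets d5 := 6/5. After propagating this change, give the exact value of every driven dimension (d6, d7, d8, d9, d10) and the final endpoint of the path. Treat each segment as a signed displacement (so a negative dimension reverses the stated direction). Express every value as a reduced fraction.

d6 = -4
d7 = -20/3
d8 = 19/5
d9 = 83/3
d10 = 19/25
endpoint = (0, 2/3)

Apply edit: d5 := 6/5
  d6 = d1 + d4/2 - d2 = -4
  d7 = d1 - d2 - d3 = -20/3
  d8 = d3*5 - 5 - d5 = 19/5
  d9 = d2*5 + d3/2 = 83/3
  d10 = d8/5 = 19/25
Walk from origin (0, 0):
  seg 1: up by d2 = 16/3 → (0, 16/3)
  seg 2: down by d7 = -20/3 → (0, 12)
  seg 3: up by d6 = -4 → (0, 8)
  seg 4: down by d2 = 16/3 → (0, 8/3)
  seg 5: down by d3 = 2 → (0, 2/3)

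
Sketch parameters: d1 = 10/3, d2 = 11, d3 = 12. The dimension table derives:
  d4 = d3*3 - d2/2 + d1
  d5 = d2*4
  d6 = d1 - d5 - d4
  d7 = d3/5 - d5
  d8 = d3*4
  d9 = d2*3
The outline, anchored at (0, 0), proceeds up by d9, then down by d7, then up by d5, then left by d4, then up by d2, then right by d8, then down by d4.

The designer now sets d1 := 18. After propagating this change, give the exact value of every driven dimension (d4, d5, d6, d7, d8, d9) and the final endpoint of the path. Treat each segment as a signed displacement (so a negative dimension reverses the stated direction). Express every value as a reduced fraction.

Apply edit: d1 := 18
  d4 = d3*3 - d2/2 + d1 = 97/2
  d5 = d2*4 = 44
  d6 = d1 - d5 - d4 = -149/2
  d7 = d3/5 - d5 = -208/5
  d8 = d3*4 = 48
  d9 = d2*3 = 33
Walk from origin (0, 0):
  seg 1: up by d9 = 33 → (0, 33)
  seg 2: down by d7 = -208/5 → (0, 373/5)
  seg 3: up by d5 = 44 → (0, 593/5)
  seg 4: left by d4 = 97/2 → (-97/2, 593/5)
  seg 5: up by d2 = 11 → (-97/2, 648/5)
  seg 6: right by d8 = 48 → (-1/2, 648/5)
  seg 7: down by d4 = 97/2 → (-1/2, 811/10)

d4 = 97/2
d5 = 44
d6 = -149/2
d7 = -208/5
d8 = 48
d9 = 33
endpoint = (-1/2, 811/10)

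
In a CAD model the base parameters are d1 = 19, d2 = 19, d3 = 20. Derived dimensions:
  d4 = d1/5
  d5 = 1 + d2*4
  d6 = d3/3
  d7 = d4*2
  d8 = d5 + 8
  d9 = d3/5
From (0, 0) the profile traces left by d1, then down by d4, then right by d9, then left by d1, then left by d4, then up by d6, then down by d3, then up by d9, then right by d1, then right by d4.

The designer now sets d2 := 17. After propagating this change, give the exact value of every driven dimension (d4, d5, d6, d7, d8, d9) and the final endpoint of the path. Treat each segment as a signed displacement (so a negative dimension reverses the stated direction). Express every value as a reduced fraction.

Apply edit: d2 := 17
  d4 = d1/5 = 19/5
  d5 = 1 + d2*4 = 69
  d6 = d3/3 = 20/3
  d7 = d4*2 = 38/5
  d8 = d5 + 8 = 77
  d9 = d3/5 = 4
Walk from origin (0, 0):
  seg 1: left by d1 = 19 → (-19, 0)
  seg 2: down by d4 = 19/5 → (-19, -19/5)
  seg 3: right by d9 = 4 → (-15, -19/5)
  seg 4: left by d1 = 19 → (-34, -19/5)
  seg 5: left by d4 = 19/5 → (-189/5, -19/5)
  seg 6: up by d6 = 20/3 → (-189/5, 43/15)
  seg 7: down by d3 = 20 → (-189/5, -257/15)
  seg 8: up by d9 = 4 → (-189/5, -197/15)
  seg 9: right by d1 = 19 → (-94/5, -197/15)
  seg 10: right by d4 = 19/5 → (-15, -197/15)

d4 = 19/5
d5 = 69
d6 = 20/3
d7 = 38/5
d8 = 77
d9 = 4
endpoint = (-15, -197/15)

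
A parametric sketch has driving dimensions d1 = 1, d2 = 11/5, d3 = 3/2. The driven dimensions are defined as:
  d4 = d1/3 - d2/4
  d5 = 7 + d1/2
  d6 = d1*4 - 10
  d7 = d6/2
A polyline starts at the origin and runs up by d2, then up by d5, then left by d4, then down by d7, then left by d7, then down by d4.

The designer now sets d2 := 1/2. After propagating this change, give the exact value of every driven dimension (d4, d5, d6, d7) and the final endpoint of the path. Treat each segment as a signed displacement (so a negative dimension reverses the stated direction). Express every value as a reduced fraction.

Apply edit: d2 := 1/2
  d4 = d1/3 - d2/4 = 5/24
  d5 = 7 + d1/2 = 15/2
  d6 = d1*4 - 10 = -6
  d7 = d6/2 = -3
Walk from origin (0, 0):
  seg 1: up by d2 = 1/2 → (0, 1/2)
  seg 2: up by d5 = 15/2 → (0, 8)
  seg 3: left by d4 = 5/24 → (-5/24, 8)
  seg 4: down by d7 = -3 → (-5/24, 11)
  seg 5: left by d7 = -3 → (67/24, 11)
  seg 6: down by d4 = 5/24 → (67/24, 259/24)

d4 = 5/24
d5 = 15/2
d6 = -6
d7 = -3
endpoint = (67/24, 259/24)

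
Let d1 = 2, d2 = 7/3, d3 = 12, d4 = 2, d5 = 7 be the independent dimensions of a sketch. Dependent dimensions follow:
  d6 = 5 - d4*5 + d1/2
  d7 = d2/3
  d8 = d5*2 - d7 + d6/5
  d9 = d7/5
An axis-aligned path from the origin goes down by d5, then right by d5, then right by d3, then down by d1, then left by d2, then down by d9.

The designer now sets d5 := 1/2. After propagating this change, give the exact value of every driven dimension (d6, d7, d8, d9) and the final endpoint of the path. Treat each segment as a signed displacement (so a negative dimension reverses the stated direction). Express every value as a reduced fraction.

Apply edit: d5 := 1/2
  d6 = 5 - d4*5 + d1/2 = -4
  d7 = d2/3 = 7/9
  d8 = d5*2 - d7 + d6/5 = -26/45
  d9 = d7/5 = 7/45
Walk from origin (0, 0):
  seg 1: down by d5 = 1/2 → (0, -1/2)
  seg 2: right by d5 = 1/2 → (1/2, -1/2)
  seg 3: right by d3 = 12 → (25/2, -1/2)
  seg 4: down by d1 = 2 → (25/2, -5/2)
  seg 5: left by d2 = 7/3 → (61/6, -5/2)
  seg 6: down by d9 = 7/45 → (61/6, -239/90)

d6 = -4
d7 = 7/9
d8 = -26/45
d9 = 7/45
endpoint = (61/6, -239/90)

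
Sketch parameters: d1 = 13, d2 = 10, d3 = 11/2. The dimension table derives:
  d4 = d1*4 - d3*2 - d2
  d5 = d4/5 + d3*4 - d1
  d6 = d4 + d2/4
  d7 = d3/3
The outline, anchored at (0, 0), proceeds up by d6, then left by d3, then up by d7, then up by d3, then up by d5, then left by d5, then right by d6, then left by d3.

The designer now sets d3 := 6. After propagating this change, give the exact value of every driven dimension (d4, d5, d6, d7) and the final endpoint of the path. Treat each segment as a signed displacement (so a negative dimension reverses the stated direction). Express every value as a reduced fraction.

Apply edit: d3 := 6
  d4 = d1*4 - d3*2 - d2 = 30
  d5 = d4/5 + d3*4 - d1 = 17
  d6 = d4 + d2/4 = 65/2
  d7 = d3/3 = 2
Walk from origin (0, 0):
  seg 1: up by d6 = 65/2 → (0, 65/2)
  seg 2: left by d3 = 6 → (-6, 65/2)
  seg 3: up by d7 = 2 → (-6, 69/2)
  seg 4: up by d3 = 6 → (-6, 81/2)
  seg 5: up by d5 = 17 → (-6, 115/2)
  seg 6: left by d5 = 17 → (-23, 115/2)
  seg 7: right by d6 = 65/2 → (19/2, 115/2)
  seg 8: left by d3 = 6 → (7/2, 115/2)

d4 = 30
d5 = 17
d6 = 65/2
d7 = 2
endpoint = (7/2, 115/2)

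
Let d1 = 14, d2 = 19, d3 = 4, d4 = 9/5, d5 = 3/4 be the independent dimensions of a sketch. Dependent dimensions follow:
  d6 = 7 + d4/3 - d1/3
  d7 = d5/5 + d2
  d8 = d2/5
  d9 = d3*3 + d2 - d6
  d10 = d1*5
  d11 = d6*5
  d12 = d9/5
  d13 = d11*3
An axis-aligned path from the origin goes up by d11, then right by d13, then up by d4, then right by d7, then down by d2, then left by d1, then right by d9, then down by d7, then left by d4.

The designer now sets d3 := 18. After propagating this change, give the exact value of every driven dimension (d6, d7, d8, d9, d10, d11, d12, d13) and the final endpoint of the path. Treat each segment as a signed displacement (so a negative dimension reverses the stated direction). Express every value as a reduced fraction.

Apply edit: d3 := 18
  d6 = 7 + d4/3 - d1/3 = 44/15
  d7 = d5/5 + d2 = 383/20
  d8 = d2/5 = 19/5
  d9 = d3*3 + d2 - d6 = 1051/15
  d10 = d1*5 = 70
  d11 = d6*5 = 44/3
  d12 = d9/5 = 1051/75
  d13 = d11*3 = 44
Walk from origin (0, 0):
  seg 1: up by d11 = 44/3 → (0, 44/3)
  seg 2: right by d13 = 44 → (44, 44/3)
  seg 3: up by d4 = 9/5 → (44, 247/15)
  seg 4: right by d7 = 383/20 → (1263/20, 247/15)
  seg 5: down by d2 = 19 → (1263/20, -38/15)
  seg 6: left by d1 = 14 → (983/20, -38/15)
  seg 7: right by d9 = 1051/15 → (7153/60, -38/15)
  seg 8: down by d7 = 383/20 → (7153/60, -1301/60)
  seg 9: left by d4 = 9/5 → (1409/12, -1301/60)

d6 = 44/15
d7 = 383/20
d8 = 19/5
d9 = 1051/15
d10 = 70
d11 = 44/3
d12 = 1051/75
d13 = 44
endpoint = (1409/12, -1301/60)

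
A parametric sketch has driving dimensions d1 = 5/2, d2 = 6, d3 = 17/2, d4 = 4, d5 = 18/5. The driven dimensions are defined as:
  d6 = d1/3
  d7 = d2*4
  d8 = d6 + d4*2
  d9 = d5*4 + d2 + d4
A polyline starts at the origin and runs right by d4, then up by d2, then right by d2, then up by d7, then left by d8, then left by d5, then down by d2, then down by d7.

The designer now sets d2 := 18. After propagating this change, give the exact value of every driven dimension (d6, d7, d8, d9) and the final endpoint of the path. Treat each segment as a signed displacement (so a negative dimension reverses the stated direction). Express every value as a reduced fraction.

Apply edit: d2 := 18
  d6 = d1/3 = 5/6
  d7 = d2*4 = 72
  d8 = d6 + d4*2 = 53/6
  d9 = d5*4 + d2 + d4 = 182/5
Walk from origin (0, 0):
  seg 1: right by d4 = 4 → (4, 0)
  seg 2: up by d2 = 18 → (4, 18)
  seg 3: right by d2 = 18 → (22, 18)
  seg 4: up by d7 = 72 → (22, 90)
  seg 5: left by d8 = 53/6 → (79/6, 90)
  seg 6: left by d5 = 18/5 → (287/30, 90)
  seg 7: down by d2 = 18 → (287/30, 72)
  seg 8: down by d7 = 72 → (287/30, 0)

d6 = 5/6
d7 = 72
d8 = 53/6
d9 = 182/5
endpoint = (287/30, 0)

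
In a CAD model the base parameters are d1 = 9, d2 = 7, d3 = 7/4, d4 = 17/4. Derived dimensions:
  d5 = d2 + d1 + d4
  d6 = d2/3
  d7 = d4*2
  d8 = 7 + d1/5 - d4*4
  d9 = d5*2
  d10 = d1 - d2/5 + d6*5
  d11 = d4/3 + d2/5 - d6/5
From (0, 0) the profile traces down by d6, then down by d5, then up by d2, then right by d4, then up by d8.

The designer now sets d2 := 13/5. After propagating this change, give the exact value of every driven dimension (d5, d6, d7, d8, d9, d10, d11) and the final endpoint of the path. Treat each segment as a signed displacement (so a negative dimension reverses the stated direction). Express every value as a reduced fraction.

d5 = 317/20
d6 = 13/15
d7 = 17/2
d8 = -41/5
d9 = 317/10
d10 = 961/75
d11 = 529/300
endpoint = (17/4, -1339/60)

Apply edit: d2 := 13/5
  d5 = d2 + d1 + d4 = 317/20
  d6 = d2/3 = 13/15
  d7 = d4*2 = 17/2
  d8 = 7 + d1/5 - d4*4 = -41/5
  d9 = d5*2 = 317/10
  d10 = d1 - d2/5 + d6*5 = 961/75
  d11 = d4/3 + d2/5 - d6/5 = 529/300
Walk from origin (0, 0):
  seg 1: down by d6 = 13/15 → (0, -13/15)
  seg 2: down by d5 = 317/20 → (0, -1003/60)
  seg 3: up by d2 = 13/5 → (0, -847/60)
  seg 4: right by d4 = 17/4 → (17/4, -847/60)
  seg 5: up by d8 = -41/5 → (17/4, -1339/60)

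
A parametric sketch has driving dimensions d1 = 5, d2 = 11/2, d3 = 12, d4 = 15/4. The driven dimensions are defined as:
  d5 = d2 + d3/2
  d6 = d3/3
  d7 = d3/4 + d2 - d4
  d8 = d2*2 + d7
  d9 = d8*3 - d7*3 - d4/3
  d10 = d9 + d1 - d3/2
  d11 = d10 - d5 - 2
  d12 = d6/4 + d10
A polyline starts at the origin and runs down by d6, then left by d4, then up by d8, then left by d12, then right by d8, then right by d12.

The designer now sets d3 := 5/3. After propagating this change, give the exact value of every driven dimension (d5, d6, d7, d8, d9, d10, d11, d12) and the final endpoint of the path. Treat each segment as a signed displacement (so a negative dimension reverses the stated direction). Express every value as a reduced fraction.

Apply edit: d3 := 5/3
  d5 = d2 + d3/2 = 19/3
  d6 = d3/3 = 5/9
  d7 = d3/4 + d2 - d4 = 13/6
  d8 = d2*2 + d7 = 79/6
  d9 = d8*3 - d7*3 - d4/3 = 127/4
  d10 = d9 + d1 - d3/2 = 431/12
  d11 = d10 - d5 - 2 = 331/12
  d12 = d6/4 + d10 = 649/18
Walk from origin (0, 0):
  seg 1: down by d6 = 5/9 → (0, -5/9)
  seg 2: left by d4 = 15/4 → (-15/4, -5/9)
  seg 3: up by d8 = 79/6 → (-15/4, 227/18)
  seg 4: left by d12 = 649/18 → (-1433/36, 227/18)
  seg 5: right by d8 = 79/6 → (-959/36, 227/18)
  seg 6: right by d12 = 649/18 → (113/12, 227/18)

d5 = 19/3
d6 = 5/9
d7 = 13/6
d8 = 79/6
d9 = 127/4
d10 = 431/12
d11 = 331/12
d12 = 649/18
endpoint = (113/12, 227/18)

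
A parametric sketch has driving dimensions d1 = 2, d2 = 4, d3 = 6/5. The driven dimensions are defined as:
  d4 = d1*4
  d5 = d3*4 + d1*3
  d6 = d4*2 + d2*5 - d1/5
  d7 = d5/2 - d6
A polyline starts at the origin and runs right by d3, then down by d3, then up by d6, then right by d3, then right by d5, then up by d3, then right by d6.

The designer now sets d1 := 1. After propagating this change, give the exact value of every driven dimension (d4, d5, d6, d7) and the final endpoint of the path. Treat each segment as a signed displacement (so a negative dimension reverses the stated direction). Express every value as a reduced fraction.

d4 = 4
d5 = 39/5
d6 = 139/5
d7 = -239/10
endpoint = (38, 139/5)

Apply edit: d1 := 1
  d4 = d1*4 = 4
  d5 = d3*4 + d1*3 = 39/5
  d6 = d4*2 + d2*5 - d1/5 = 139/5
  d7 = d5/2 - d6 = -239/10
Walk from origin (0, 0):
  seg 1: right by d3 = 6/5 → (6/5, 0)
  seg 2: down by d3 = 6/5 → (6/5, -6/5)
  seg 3: up by d6 = 139/5 → (6/5, 133/5)
  seg 4: right by d3 = 6/5 → (12/5, 133/5)
  seg 5: right by d5 = 39/5 → (51/5, 133/5)
  seg 6: up by d3 = 6/5 → (51/5, 139/5)
  seg 7: right by d6 = 139/5 → (38, 139/5)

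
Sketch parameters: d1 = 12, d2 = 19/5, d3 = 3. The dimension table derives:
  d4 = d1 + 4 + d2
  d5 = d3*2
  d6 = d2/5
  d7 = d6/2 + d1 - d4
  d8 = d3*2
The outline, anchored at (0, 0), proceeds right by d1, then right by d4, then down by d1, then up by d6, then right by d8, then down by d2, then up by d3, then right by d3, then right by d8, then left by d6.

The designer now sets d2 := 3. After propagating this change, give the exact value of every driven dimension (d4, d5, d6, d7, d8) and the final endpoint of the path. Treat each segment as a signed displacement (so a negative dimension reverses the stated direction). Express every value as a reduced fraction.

d4 = 19
d5 = 6
d6 = 3/5
d7 = -67/10
d8 = 6
endpoint = (227/5, -57/5)

Apply edit: d2 := 3
  d4 = d1 + 4 + d2 = 19
  d5 = d3*2 = 6
  d6 = d2/5 = 3/5
  d7 = d6/2 + d1 - d4 = -67/10
  d8 = d3*2 = 6
Walk from origin (0, 0):
  seg 1: right by d1 = 12 → (12, 0)
  seg 2: right by d4 = 19 → (31, 0)
  seg 3: down by d1 = 12 → (31, -12)
  seg 4: up by d6 = 3/5 → (31, -57/5)
  seg 5: right by d8 = 6 → (37, -57/5)
  seg 6: down by d2 = 3 → (37, -72/5)
  seg 7: up by d3 = 3 → (37, -57/5)
  seg 8: right by d3 = 3 → (40, -57/5)
  seg 9: right by d8 = 6 → (46, -57/5)
  seg 10: left by d6 = 3/5 → (227/5, -57/5)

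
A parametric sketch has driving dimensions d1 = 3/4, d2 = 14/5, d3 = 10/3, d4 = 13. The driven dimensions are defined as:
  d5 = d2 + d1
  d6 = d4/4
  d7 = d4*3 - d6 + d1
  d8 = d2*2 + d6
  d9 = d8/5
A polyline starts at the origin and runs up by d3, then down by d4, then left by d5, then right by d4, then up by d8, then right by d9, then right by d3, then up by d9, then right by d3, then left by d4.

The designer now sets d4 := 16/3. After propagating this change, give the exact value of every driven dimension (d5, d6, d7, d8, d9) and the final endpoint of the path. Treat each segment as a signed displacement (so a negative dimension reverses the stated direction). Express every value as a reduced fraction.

d5 = 71/20
d6 = 4/3
d7 = 185/12
d8 = 104/15
d9 = 104/75
endpoint = (1351/300, 158/25)

Apply edit: d4 := 16/3
  d5 = d2 + d1 = 71/20
  d6 = d4/4 = 4/3
  d7 = d4*3 - d6 + d1 = 185/12
  d8 = d2*2 + d6 = 104/15
  d9 = d8/5 = 104/75
Walk from origin (0, 0):
  seg 1: up by d3 = 10/3 → (0, 10/3)
  seg 2: down by d4 = 16/3 → (0, -2)
  seg 3: left by d5 = 71/20 → (-71/20, -2)
  seg 4: right by d4 = 16/3 → (107/60, -2)
  seg 5: up by d8 = 104/15 → (107/60, 74/15)
  seg 6: right by d9 = 104/75 → (317/100, 74/15)
  seg 7: right by d3 = 10/3 → (1951/300, 74/15)
  seg 8: up by d9 = 104/75 → (1951/300, 158/25)
  seg 9: right by d3 = 10/3 → (2951/300, 158/25)
  seg 10: left by d4 = 16/3 → (1351/300, 158/25)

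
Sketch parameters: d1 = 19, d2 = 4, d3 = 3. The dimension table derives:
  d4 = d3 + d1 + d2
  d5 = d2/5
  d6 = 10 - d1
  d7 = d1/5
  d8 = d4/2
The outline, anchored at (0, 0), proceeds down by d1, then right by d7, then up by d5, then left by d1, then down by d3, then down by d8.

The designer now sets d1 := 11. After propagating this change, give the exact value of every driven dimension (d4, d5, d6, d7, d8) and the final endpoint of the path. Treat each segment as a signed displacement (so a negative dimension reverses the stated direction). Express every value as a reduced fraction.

d4 = 18
d5 = 4/5
d6 = -1
d7 = 11/5
d8 = 9
endpoint = (-44/5, -111/5)

Apply edit: d1 := 11
  d4 = d3 + d1 + d2 = 18
  d5 = d2/5 = 4/5
  d6 = 10 - d1 = -1
  d7 = d1/5 = 11/5
  d8 = d4/2 = 9
Walk from origin (0, 0):
  seg 1: down by d1 = 11 → (0, -11)
  seg 2: right by d7 = 11/5 → (11/5, -11)
  seg 3: up by d5 = 4/5 → (11/5, -51/5)
  seg 4: left by d1 = 11 → (-44/5, -51/5)
  seg 5: down by d3 = 3 → (-44/5, -66/5)
  seg 6: down by d8 = 9 → (-44/5, -111/5)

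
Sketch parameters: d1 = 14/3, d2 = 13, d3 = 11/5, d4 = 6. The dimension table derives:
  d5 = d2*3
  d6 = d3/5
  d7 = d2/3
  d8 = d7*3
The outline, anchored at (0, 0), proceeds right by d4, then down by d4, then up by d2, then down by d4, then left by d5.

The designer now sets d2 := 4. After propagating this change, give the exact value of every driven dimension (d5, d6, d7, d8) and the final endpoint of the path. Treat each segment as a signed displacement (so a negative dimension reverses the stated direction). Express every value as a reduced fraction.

Apply edit: d2 := 4
  d5 = d2*3 = 12
  d6 = d3/5 = 11/25
  d7 = d2/3 = 4/3
  d8 = d7*3 = 4
Walk from origin (0, 0):
  seg 1: right by d4 = 6 → (6, 0)
  seg 2: down by d4 = 6 → (6, -6)
  seg 3: up by d2 = 4 → (6, -2)
  seg 4: down by d4 = 6 → (6, -8)
  seg 5: left by d5 = 12 → (-6, -8)

d5 = 12
d6 = 11/25
d7 = 4/3
d8 = 4
endpoint = (-6, -8)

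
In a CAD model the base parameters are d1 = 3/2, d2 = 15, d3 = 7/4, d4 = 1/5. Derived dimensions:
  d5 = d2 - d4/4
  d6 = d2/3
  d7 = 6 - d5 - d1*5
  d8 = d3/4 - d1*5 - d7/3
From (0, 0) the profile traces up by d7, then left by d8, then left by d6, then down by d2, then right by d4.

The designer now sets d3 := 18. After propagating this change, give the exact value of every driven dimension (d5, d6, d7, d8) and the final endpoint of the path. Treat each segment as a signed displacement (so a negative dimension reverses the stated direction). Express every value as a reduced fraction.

Apply edit: d3 := 18
  d5 = d2 - d4/4 = 299/20
  d6 = d2/3 = 5
  d7 = 6 - d5 - d1*5 = -329/20
  d8 = d3/4 - d1*5 - d7/3 = 149/60
Walk from origin (0, 0):
  seg 1: up by d7 = -329/20 → (0, -329/20)
  seg 2: left by d8 = 149/60 → (-149/60, -329/20)
  seg 3: left by d6 = 5 → (-449/60, -329/20)
  seg 4: down by d2 = 15 → (-449/60, -629/20)
  seg 5: right by d4 = 1/5 → (-437/60, -629/20)

d5 = 299/20
d6 = 5
d7 = -329/20
d8 = 149/60
endpoint = (-437/60, -629/20)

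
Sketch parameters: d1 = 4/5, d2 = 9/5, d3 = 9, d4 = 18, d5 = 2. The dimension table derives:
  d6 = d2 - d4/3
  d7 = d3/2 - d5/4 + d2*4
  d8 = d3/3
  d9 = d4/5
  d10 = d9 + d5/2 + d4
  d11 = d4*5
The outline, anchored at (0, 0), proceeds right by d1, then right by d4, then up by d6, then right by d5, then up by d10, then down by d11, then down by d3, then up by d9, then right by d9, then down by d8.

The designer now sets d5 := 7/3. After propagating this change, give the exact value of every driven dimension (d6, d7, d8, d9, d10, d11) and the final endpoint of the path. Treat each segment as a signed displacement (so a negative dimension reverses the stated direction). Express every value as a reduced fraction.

d6 = -21/5
d7 = 667/60
d8 = 3
d9 = 18/5
d10 = 683/30
d11 = 90
endpoint = (371/15, -479/6)

Apply edit: d5 := 7/3
  d6 = d2 - d4/3 = -21/5
  d7 = d3/2 - d5/4 + d2*4 = 667/60
  d8 = d3/3 = 3
  d9 = d4/5 = 18/5
  d10 = d9 + d5/2 + d4 = 683/30
  d11 = d4*5 = 90
Walk from origin (0, 0):
  seg 1: right by d1 = 4/5 → (4/5, 0)
  seg 2: right by d4 = 18 → (94/5, 0)
  seg 3: up by d6 = -21/5 → (94/5, -21/5)
  seg 4: right by d5 = 7/3 → (317/15, -21/5)
  seg 5: up by d10 = 683/30 → (317/15, 557/30)
  seg 6: down by d11 = 90 → (317/15, -2143/30)
  seg 7: down by d3 = 9 → (317/15, -2413/30)
  seg 8: up by d9 = 18/5 → (317/15, -461/6)
  seg 9: right by d9 = 18/5 → (371/15, -461/6)
  seg 10: down by d8 = 3 → (371/15, -479/6)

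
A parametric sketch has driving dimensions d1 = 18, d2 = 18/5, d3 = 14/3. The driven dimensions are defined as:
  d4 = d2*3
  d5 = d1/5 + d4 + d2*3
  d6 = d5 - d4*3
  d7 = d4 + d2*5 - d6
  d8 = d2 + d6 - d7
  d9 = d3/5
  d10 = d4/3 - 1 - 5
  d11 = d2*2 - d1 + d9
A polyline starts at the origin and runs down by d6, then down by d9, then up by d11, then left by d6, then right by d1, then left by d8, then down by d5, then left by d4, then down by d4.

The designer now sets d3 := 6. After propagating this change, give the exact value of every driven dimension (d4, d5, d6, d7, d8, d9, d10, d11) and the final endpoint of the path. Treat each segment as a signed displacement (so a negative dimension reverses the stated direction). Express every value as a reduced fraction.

d4 = 54/5
d5 = 126/5
d6 = -36/5
d7 = 36
d8 = -198/5
d9 = 6/5
d10 = -12/5
d11 = -48/5
endpoint = (54, -198/5)

Apply edit: d3 := 6
  d4 = d2*3 = 54/5
  d5 = d1/5 + d4 + d2*3 = 126/5
  d6 = d5 - d4*3 = -36/5
  d7 = d4 + d2*5 - d6 = 36
  d8 = d2 + d6 - d7 = -198/5
  d9 = d3/5 = 6/5
  d10 = d4/3 - 1 - 5 = -12/5
  d11 = d2*2 - d1 + d9 = -48/5
Walk from origin (0, 0):
  seg 1: down by d6 = -36/5 → (0, 36/5)
  seg 2: down by d9 = 6/5 → (0, 6)
  seg 3: up by d11 = -48/5 → (0, -18/5)
  seg 4: left by d6 = -36/5 → (36/5, -18/5)
  seg 5: right by d1 = 18 → (126/5, -18/5)
  seg 6: left by d8 = -198/5 → (324/5, -18/5)
  seg 7: down by d5 = 126/5 → (324/5, -144/5)
  seg 8: left by d4 = 54/5 → (54, -144/5)
  seg 9: down by d4 = 54/5 → (54, -198/5)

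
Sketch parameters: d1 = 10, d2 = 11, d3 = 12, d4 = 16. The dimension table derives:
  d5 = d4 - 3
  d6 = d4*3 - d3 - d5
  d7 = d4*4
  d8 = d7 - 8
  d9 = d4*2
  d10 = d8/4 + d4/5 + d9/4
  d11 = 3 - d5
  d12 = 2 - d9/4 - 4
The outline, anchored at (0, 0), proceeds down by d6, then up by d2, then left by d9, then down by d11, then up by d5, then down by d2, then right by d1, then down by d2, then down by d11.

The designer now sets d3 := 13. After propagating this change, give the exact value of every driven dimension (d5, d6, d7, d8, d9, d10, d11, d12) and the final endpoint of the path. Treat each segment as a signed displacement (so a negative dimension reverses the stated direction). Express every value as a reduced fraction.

Apply edit: d3 := 13
  d5 = d4 - 3 = 13
  d6 = d4*3 - d3 - d5 = 22
  d7 = d4*4 = 64
  d8 = d7 - 8 = 56
  d9 = d4*2 = 32
  d10 = d8/4 + d4/5 + d9/4 = 126/5
  d11 = 3 - d5 = -10
  d12 = 2 - d9/4 - 4 = -10
Walk from origin (0, 0):
  seg 1: down by d6 = 22 → (0, -22)
  seg 2: up by d2 = 11 → (0, -11)
  seg 3: left by d9 = 32 → (-32, -11)
  seg 4: down by d11 = -10 → (-32, -1)
  seg 5: up by d5 = 13 → (-32, 12)
  seg 6: down by d2 = 11 → (-32, 1)
  seg 7: right by d1 = 10 → (-22, 1)
  seg 8: down by d2 = 11 → (-22, -10)
  seg 9: down by d11 = -10 → (-22, 0)

d5 = 13
d6 = 22
d7 = 64
d8 = 56
d9 = 32
d10 = 126/5
d11 = -10
d12 = -10
endpoint = (-22, 0)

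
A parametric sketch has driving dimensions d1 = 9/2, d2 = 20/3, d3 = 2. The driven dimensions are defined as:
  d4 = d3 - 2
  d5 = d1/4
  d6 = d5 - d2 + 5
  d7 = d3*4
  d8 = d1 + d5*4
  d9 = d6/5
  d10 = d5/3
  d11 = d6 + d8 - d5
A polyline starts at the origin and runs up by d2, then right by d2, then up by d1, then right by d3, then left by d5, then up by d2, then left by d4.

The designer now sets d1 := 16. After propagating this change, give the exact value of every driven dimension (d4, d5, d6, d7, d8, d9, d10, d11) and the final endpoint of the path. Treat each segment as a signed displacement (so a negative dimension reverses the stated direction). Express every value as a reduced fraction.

Apply edit: d1 := 16
  d4 = d3 - 2 = 0
  d5 = d1/4 = 4
  d6 = d5 - d2 + 5 = 7/3
  d7 = d3*4 = 8
  d8 = d1 + d5*4 = 32
  d9 = d6/5 = 7/15
  d10 = d5/3 = 4/3
  d11 = d6 + d8 - d5 = 91/3
Walk from origin (0, 0):
  seg 1: up by d2 = 20/3 → (0, 20/3)
  seg 2: right by d2 = 20/3 → (20/3, 20/3)
  seg 3: up by d1 = 16 → (20/3, 68/3)
  seg 4: right by d3 = 2 → (26/3, 68/3)
  seg 5: left by d5 = 4 → (14/3, 68/3)
  seg 6: up by d2 = 20/3 → (14/3, 88/3)
  seg 7: left by d4 = 0 → (14/3, 88/3)

d4 = 0
d5 = 4
d6 = 7/3
d7 = 8
d8 = 32
d9 = 7/15
d10 = 4/3
d11 = 91/3
endpoint = (14/3, 88/3)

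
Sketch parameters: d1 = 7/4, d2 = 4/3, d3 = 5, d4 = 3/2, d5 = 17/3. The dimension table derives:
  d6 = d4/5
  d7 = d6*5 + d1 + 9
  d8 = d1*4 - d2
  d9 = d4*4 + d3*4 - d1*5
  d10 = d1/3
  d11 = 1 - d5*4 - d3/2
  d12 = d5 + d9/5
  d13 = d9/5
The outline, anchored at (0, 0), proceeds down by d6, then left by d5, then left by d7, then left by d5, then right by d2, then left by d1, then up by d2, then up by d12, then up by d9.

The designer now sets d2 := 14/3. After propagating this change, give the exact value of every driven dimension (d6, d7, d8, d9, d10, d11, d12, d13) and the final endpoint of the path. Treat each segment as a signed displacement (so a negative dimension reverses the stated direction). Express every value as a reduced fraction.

Apply edit: d2 := 14/3
  d6 = d4/5 = 3/10
  d7 = d6*5 + d1 + 9 = 49/4
  d8 = d1*4 - d2 = 7/3
  d9 = d4*4 + d3*4 - d1*5 = 69/4
  d10 = d1/3 = 7/12
  d11 = 1 - d5*4 - d3/2 = -145/6
  d12 = d5 + d9/5 = 547/60
  d13 = d9/5 = 69/20
Walk from origin (0, 0):
  seg 1: down by d6 = 3/10 → (0, -3/10)
  seg 2: left by d5 = 17/3 → (-17/3, -3/10)
  seg 3: left by d7 = 49/4 → (-215/12, -3/10)
  seg 4: left by d5 = 17/3 → (-283/12, -3/10)
  seg 5: right by d2 = 14/3 → (-227/12, -3/10)
  seg 6: left by d1 = 7/4 → (-62/3, -3/10)
  seg 7: up by d2 = 14/3 → (-62/3, 131/30)
  seg 8: up by d12 = 547/60 → (-62/3, 809/60)
  seg 9: up by d9 = 69/4 → (-62/3, 461/15)

d6 = 3/10
d7 = 49/4
d8 = 7/3
d9 = 69/4
d10 = 7/12
d11 = -145/6
d12 = 547/60
d13 = 69/20
endpoint = (-62/3, 461/15)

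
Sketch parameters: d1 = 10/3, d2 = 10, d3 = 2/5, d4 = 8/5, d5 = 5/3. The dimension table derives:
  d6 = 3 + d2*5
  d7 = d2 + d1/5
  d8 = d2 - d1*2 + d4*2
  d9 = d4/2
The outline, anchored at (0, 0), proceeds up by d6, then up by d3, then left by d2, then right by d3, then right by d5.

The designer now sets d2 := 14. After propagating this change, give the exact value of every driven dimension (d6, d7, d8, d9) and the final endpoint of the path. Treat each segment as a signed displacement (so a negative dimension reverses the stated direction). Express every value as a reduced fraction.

Apply edit: d2 := 14
  d6 = 3 + d2*5 = 73
  d7 = d2 + d1/5 = 44/3
  d8 = d2 - d1*2 + d4*2 = 158/15
  d9 = d4/2 = 4/5
Walk from origin (0, 0):
  seg 1: up by d6 = 73 → (0, 73)
  seg 2: up by d3 = 2/5 → (0, 367/5)
  seg 3: left by d2 = 14 → (-14, 367/5)
  seg 4: right by d3 = 2/5 → (-68/5, 367/5)
  seg 5: right by d5 = 5/3 → (-179/15, 367/5)

d6 = 73
d7 = 44/3
d8 = 158/15
d9 = 4/5
endpoint = (-179/15, 367/5)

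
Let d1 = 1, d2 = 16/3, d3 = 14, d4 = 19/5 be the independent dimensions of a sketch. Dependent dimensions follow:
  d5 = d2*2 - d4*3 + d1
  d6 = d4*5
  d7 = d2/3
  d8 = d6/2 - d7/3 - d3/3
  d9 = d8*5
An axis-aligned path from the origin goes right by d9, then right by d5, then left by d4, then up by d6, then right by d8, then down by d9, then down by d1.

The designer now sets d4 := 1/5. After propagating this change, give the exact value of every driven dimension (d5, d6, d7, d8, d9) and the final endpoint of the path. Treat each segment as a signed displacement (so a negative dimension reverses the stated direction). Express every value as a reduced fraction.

Apply edit: d4 := 1/5
  d5 = d2*2 - d4*3 + d1 = 166/15
  d6 = d4*5 = 1
  d7 = d2/3 = 16/9
  d8 = d6/2 - d7/3 - d3/3 = -257/54
  d9 = d8*5 = -1285/54
Walk from origin (0, 0):
  seg 1: right by d9 = -1285/54 → (-1285/54, 0)
  seg 2: right by d5 = 166/15 → (-3437/270, 0)
  seg 3: left by d4 = 1/5 → (-3491/270, 0)
  seg 4: up by d6 = 1 → (-3491/270, 1)
  seg 5: right by d8 = -257/54 → (-796/45, 1)
  seg 6: down by d9 = -1285/54 → (-796/45, 1339/54)
  seg 7: down by d1 = 1 → (-796/45, 1285/54)

d5 = 166/15
d6 = 1
d7 = 16/9
d8 = -257/54
d9 = -1285/54
endpoint = (-796/45, 1285/54)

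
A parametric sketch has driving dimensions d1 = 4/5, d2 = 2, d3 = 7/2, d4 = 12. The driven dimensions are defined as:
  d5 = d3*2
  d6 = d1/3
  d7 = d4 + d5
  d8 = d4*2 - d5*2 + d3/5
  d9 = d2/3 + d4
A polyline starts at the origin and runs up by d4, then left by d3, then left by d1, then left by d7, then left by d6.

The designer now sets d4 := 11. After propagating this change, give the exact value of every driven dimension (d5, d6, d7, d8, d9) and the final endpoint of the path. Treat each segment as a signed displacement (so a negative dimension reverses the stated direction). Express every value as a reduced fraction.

d5 = 7
d6 = 4/15
d7 = 18
d8 = 87/10
d9 = 35/3
endpoint = (-677/30, 11)

Apply edit: d4 := 11
  d5 = d3*2 = 7
  d6 = d1/3 = 4/15
  d7 = d4 + d5 = 18
  d8 = d4*2 - d5*2 + d3/5 = 87/10
  d9 = d2/3 + d4 = 35/3
Walk from origin (0, 0):
  seg 1: up by d4 = 11 → (0, 11)
  seg 2: left by d3 = 7/2 → (-7/2, 11)
  seg 3: left by d1 = 4/5 → (-43/10, 11)
  seg 4: left by d7 = 18 → (-223/10, 11)
  seg 5: left by d6 = 4/15 → (-677/30, 11)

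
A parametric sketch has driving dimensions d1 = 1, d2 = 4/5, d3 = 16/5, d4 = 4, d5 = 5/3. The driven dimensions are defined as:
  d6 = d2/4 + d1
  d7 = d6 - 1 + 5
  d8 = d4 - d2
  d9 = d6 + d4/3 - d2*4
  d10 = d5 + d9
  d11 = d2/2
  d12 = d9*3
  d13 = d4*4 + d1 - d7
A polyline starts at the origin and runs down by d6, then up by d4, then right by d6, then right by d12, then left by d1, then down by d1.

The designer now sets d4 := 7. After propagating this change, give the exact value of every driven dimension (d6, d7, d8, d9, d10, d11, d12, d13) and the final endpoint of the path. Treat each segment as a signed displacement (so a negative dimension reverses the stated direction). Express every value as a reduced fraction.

d6 = 6/5
d7 = 26/5
d8 = 31/5
d9 = 1/3
d10 = 2
d11 = 2/5
d12 = 1
d13 = 119/5
endpoint = (6/5, 24/5)

Apply edit: d4 := 7
  d6 = d2/4 + d1 = 6/5
  d7 = d6 - 1 + 5 = 26/5
  d8 = d4 - d2 = 31/5
  d9 = d6 + d4/3 - d2*4 = 1/3
  d10 = d5 + d9 = 2
  d11 = d2/2 = 2/5
  d12 = d9*3 = 1
  d13 = d4*4 + d1 - d7 = 119/5
Walk from origin (0, 0):
  seg 1: down by d6 = 6/5 → (0, -6/5)
  seg 2: up by d4 = 7 → (0, 29/5)
  seg 3: right by d6 = 6/5 → (6/5, 29/5)
  seg 4: right by d12 = 1 → (11/5, 29/5)
  seg 5: left by d1 = 1 → (6/5, 29/5)
  seg 6: down by d1 = 1 → (6/5, 24/5)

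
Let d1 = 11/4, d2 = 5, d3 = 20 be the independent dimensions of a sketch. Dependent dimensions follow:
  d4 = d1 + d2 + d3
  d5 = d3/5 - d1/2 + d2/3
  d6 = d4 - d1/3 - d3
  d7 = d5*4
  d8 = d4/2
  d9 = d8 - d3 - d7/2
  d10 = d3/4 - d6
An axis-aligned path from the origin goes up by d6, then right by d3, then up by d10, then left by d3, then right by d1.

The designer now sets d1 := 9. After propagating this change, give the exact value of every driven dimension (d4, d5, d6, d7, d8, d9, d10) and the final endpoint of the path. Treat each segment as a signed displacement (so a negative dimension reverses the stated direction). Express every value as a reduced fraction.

d4 = 34
d5 = 7/6
d6 = 11
d7 = 14/3
d8 = 17
d9 = -16/3
d10 = -6
endpoint = (9, 5)

Apply edit: d1 := 9
  d4 = d1 + d2 + d3 = 34
  d5 = d3/5 - d1/2 + d2/3 = 7/6
  d6 = d4 - d1/3 - d3 = 11
  d7 = d5*4 = 14/3
  d8 = d4/2 = 17
  d9 = d8 - d3 - d7/2 = -16/3
  d10 = d3/4 - d6 = -6
Walk from origin (0, 0):
  seg 1: up by d6 = 11 → (0, 11)
  seg 2: right by d3 = 20 → (20, 11)
  seg 3: up by d10 = -6 → (20, 5)
  seg 4: left by d3 = 20 → (0, 5)
  seg 5: right by d1 = 9 → (9, 5)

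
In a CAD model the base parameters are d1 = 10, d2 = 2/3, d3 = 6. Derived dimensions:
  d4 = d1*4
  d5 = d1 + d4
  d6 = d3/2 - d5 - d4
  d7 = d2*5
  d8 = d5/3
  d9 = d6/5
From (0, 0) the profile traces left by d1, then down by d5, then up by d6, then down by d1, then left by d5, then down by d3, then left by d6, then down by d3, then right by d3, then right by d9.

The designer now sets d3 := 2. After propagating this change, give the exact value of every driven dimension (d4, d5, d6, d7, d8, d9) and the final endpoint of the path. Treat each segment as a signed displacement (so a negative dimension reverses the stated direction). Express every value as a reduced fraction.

d4 = 40
d5 = 50
d6 = -89
d7 = 10/3
d8 = 50/3
d9 = -89/5
endpoint = (66/5, -153)

Apply edit: d3 := 2
  d4 = d1*4 = 40
  d5 = d1 + d4 = 50
  d6 = d3/2 - d5 - d4 = -89
  d7 = d2*5 = 10/3
  d8 = d5/3 = 50/3
  d9 = d6/5 = -89/5
Walk from origin (0, 0):
  seg 1: left by d1 = 10 → (-10, 0)
  seg 2: down by d5 = 50 → (-10, -50)
  seg 3: up by d6 = -89 → (-10, -139)
  seg 4: down by d1 = 10 → (-10, -149)
  seg 5: left by d5 = 50 → (-60, -149)
  seg 6: down by d3 = 2 → (-60, -151)
  seg 7: left by d6 = -89 → (29, -151)
  seg 8: down by d3 = 2 → (29, -153)
  seg 9: right by d3 = 2 → (31, -153)
  seg 10: right by d9 = -89/5 → (66/5, -153)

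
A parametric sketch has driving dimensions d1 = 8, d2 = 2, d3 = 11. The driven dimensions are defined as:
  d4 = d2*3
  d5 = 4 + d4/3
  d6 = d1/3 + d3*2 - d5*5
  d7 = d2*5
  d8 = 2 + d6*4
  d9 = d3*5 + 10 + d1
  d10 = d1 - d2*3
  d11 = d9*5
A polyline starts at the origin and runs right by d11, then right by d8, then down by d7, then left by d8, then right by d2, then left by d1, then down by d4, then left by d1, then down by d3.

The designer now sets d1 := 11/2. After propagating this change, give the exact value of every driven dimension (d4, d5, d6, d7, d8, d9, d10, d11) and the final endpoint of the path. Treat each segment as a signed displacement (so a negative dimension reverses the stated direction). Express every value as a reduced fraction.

Apply edit: d1 := 11/2
  d4 = d2*3 = 6
  d5 = 4 + d4/3 = 6
  d6 = d1/3 + d3*2 - d5*5 = -37/6
  d7 = d2*5 = 10
  d8 = 2 + d6*4 = -68/3
  d9 = d3*5 + 10 + d1 = 141/2
  d10 = d1 - d2*3 = -1/2
  d11 = d9*5 = 705/2
Walk from origin (0, 0):
  seg 1: right by d11 = 705/2 → (705/2, 0)
  seg 2: right by d8 = -68/3 → (1979/6, 0)
  seg 3: down by d7 = 10 → (1979/6, -10)
  seg 4: left by d8 = -68/3 → (705/2, -10)
  seg 5: right by d2 = 2 → (709/2, -10)
  seg 6: left by d1 = 11/2 → (349, -10)
  seg 7: down by d4 = 6 → (349, -16)
  seg 8: left by d1 = 11/2 → (687/2, -16)
  seg 9: down by d3 = 11 → (687/2, -27)

d4 = 6
d5 = 6
d6 = -37/6
d7 = 10
d8 = -68/3
d9 = 141/2
d10 = -1/2
d11 = 705/2
endpoint = (687/2, -27)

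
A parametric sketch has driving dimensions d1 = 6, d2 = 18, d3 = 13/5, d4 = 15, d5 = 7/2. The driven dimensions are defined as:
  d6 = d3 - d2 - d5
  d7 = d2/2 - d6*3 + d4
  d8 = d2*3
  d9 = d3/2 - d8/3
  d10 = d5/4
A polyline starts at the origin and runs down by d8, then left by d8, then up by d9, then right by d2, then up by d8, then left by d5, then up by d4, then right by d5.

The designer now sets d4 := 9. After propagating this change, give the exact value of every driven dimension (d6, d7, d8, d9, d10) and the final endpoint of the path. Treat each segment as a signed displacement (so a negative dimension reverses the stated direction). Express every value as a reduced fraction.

Apply edit: d4 := 9
  d6 = d3 - d2 - d5 = -189/10
  d7 = d2/2 - d6*3 + d4 = 747/10
  d8 = d2*3 = 54
  d9 = d3/2 - d8/3 = -167/10
  d10 = d5/4 = 7/8
Walk from origin (0, 0):
  seg 1: down by d8 = 54 → (0, -54)
  seg 2: left by d8 = 54 → (-54, -54)
  seg 3: up by d9 = -167/10 → (-54, -707/10)
  seg 4: right by d2 = 18 → (-36, -707/10)
  seg 5: up by d8 = 54 → (-36, -167/10)
  seg 6: left by d5 = 7/2 → (-79/2, -167/10)
  seg 7: up by d4 = 9 → (-79/2, -77/10)
  seg 8: right by d5 = 7/2 → (-36, -77/10)

d6 = -189/10
d7 = 747/10
d8 = 54
d9 = -167/10
d10 = 7/8
endpoint = (-36, -77/10)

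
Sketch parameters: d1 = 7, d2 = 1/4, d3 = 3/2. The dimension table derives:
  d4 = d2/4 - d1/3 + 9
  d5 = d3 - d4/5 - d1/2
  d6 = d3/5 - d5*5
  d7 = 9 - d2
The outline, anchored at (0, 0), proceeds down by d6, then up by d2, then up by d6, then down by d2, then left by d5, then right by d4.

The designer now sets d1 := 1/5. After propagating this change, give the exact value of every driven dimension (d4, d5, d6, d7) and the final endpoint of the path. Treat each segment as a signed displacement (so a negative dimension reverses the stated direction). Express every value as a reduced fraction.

Apply edit: d1 := 1/5
  d4 = d2/4 - d1/3 + 9 = 2159/240
  d5 = d3 - d4/5 - d1/2 = -479/1200
  d6 = d3/5 - d5*5 = 551/240
  d7 = 9 - d2 = 35/4
Walk from origin (0, 0):
  seg 1: down by d6 = 551/240 → (0, -551/240)
  seg 2: up by d2 = 1/4 → (0, -491/240)
  seg 3: up by d6 = 551/240 → (0, 1/4)
  seg 4: down by d2 = 1/4 → (0, 0)
  seg 5: left by d5 = -479/1200 → (479/1200, 0)
  seg 6: right by d4 = 2159/240 → (1879/200, 0)

d4 = 2159/240
d5 = -479/1200
d6 = 551/240
d7 = 35/4
endpoint = (1879/200, 0)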